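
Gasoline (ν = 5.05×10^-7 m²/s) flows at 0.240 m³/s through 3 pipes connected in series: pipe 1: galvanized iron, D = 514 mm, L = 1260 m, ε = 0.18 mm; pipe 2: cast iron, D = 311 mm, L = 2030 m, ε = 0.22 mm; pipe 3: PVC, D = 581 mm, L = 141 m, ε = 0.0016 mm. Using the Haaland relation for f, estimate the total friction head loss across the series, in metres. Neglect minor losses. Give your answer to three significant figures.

H ≈ 63.5 m

Pipe 1: V = 1.157 m/s, Re = 1.18×10^6, ε/D = 3.50×10^-4, f = 0.01596, h_1 = f(L/D)V²/2g = 2.667 m
Pipe 2: V = 3.159 m/s, Re = 1.95×10^6, ε/D = 7.07×10^-4, f = 0.01829, h_2 = f(L/D)V²/2g = 60.75 m
Pipe 3: V = 0.9053 m/s, Re = 1.04×10^6, ε/D = 2.75×10^-6, f = 0.01155, h_3 = f(L/D)V²/2g = 0.1171 m
Series → Q common, losses add: H = Σh = 63.54 m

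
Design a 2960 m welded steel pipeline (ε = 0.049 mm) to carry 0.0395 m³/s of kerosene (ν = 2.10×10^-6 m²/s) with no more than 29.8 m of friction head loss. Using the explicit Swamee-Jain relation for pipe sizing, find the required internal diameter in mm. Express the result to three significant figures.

Swamee-Jain (Type III): D = 0.66·[ε^1.25·(LQ²/(gh_f))^4.75 + ν·Q^9.4·(L/(gh_f))^5.2]^0.04
LQ²/(gh_f) = 0.01580; L/(gh_f) = 10.13
Term 1 = ε^1.25·(…)^4.75 = 1.14×10^-14; Term 2 = ν·Q^9.4·(…)^5.2 = 2.28×10^-14
D = 0.66·(1.14×10^-14 + 2.28×10^-14)^0.04 = 0.1909 m = 191 mm
Check: V = 1.38 m/s, Re = 1.25×10^5, f = 0.01863, h_f = 28.0 m ≈ 29.8 m ✓

D ≈ 191 mm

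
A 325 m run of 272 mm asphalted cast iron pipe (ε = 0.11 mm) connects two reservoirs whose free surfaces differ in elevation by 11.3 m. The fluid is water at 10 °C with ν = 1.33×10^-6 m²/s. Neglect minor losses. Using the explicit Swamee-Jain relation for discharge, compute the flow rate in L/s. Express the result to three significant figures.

Q ≈ 193 L/s

Swamee-Jain (Type II): Q = -0.965·√(gD⁵h_f/L)·ln[ε/(3.7D) + √(3.17ν²L/(gD³h_f))]
√(gD⁵h_f/L) = √(9.81·0.272⁵·11.3/325) = 0.02253
ε/(3.7D) = 1.09×10^-4; √(3.17ν²L/(gD³h_f)) = 2.86×10^-5
Q = -0.965·0.02253·ln(1.379×10^-4) = 0.1933 m³/s
Check: V = 3.33 m/s, Re = 6.80×10^5, f = 0.01688, h_f = 11.4 m ≈ 11.3 m ✓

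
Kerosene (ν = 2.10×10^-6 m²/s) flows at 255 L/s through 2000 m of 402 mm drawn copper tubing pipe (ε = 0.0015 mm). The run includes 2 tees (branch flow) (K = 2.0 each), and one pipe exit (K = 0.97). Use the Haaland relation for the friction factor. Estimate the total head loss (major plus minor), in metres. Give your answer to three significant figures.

V = 4Q/(πD²) = 2.009 m/s; V²/2g = 0.2057 m
Re = 3.85×10^5, ε/D = 3.73×10^-6 → f = 0.01373 (Haaland)
Major: h_f = f(L/D)·V²/2g = 0.01373·4975·0.2057 = 14.06 m
Minor: ΣK = 4.97; h_m = ΣK·V²/2g = 1.022 m
Total H_L = 14.06 + 1.022 = 15.08 m

H_L ≈ 15.1 m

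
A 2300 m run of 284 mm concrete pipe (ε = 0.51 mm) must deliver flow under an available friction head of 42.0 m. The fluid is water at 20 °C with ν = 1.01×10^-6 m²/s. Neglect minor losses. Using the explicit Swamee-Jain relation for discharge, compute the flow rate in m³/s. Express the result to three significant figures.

Swamee-Jain (Type II): Q = -0.965·√(gD⁵h_f/L)·ln[ε/(3.7D) + √(3.17ν²L/(gD³h_f))]
√(gD⁵h_f/L) = √(9.81·0.284⁵·42.0/2300) = 0.01819
ε/(3.7D) = 4.85×10^-4; √(3.17ν²L/(gD³h_f)) = 2.81×10^-5
Q = -0.965·0.01819·ln(5.134×10^-4) = 0.1330 m³/s
Check: V = 2.10 m/s, Re = 5.90×10^5, f = 0.02321, h_f = 42.2 m ≈ 42.0 m ✓

Q ≈ 0.133 m³/s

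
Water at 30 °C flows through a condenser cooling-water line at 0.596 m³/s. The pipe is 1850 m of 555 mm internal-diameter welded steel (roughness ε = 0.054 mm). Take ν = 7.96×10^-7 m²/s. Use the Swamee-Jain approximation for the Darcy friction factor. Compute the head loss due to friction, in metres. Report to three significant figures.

V = 4Q/(πD²) = 4·0.596/(π·0.555²) = 2.464 m/s
Re = VD/ν = 2.464·0.555/7.96×10^-7 = 1.72×10^6 → turbulent
ε/D = 0.054/555 = 9.73×10^-5
Swamee-Jain: f = 0.01295
h_f = f(L/D)V²/(2g) = 0.01295·(1850/0.555)·2.464²/(2·9.81) = 13.35 m

h_f ≈ 13.4 m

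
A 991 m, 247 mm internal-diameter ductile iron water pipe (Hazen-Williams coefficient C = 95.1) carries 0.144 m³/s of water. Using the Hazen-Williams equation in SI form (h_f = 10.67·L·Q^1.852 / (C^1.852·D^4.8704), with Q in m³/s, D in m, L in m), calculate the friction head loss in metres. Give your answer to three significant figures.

h_f = 10.67·991·0.144^1.852 / (95.1^1.852·0.247^4.8704) = 57.51 m

h_f ≈ 57.5 m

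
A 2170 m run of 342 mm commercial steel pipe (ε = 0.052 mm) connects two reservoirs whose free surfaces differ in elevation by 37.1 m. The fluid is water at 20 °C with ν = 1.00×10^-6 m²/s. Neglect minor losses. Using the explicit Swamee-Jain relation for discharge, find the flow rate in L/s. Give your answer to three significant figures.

Q ≈ 262 L/s

Swamee-Jain (Type II): Q = -0.965·√(gD⁵h_f/L)·ln[ε/(3.7D) + √(3.17ν²L/(gD³h_f))]
√(gD⁵h_f/L) = √(9.81·0.342⁵·37.1/2170) = 0.02801
ε/(3.7D) = 4.11×10^-5; √(3.17ν²L/(gD³h_f)) = 2.17×10^-5
Q = -0.965·0.02801·ln(6.283×10^-5) = 0.2615 m³/s
Check: V = 2.85 m/s, Re = 9.74×10^5, f = 0.01424, h_f = 37.3 m ≈ 37.1 m ✓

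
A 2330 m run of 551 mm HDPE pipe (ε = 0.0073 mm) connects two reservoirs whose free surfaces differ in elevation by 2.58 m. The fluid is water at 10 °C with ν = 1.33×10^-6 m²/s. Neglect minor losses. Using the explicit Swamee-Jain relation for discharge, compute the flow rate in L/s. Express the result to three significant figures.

Swamee-Jain (Type II): Q = -0.965·√(gD⁵h_f/L)·ln[ε/(3.7D) + √(3.17ν²L/(gD³h_f))]
√(gD⁵h_f/L) = √(9.81·0.551⁵·2.58/2330) = 0.02349
ε/(3.7D) = 3.58×10^-6; √(3.17ν²L/(gD³h_f)) = 5.56×10^-5
Q = -0.965·0.02349·ln(5.913×10^-5) = 0.2207 m³/s
Check: V = 0.925 m/s, Re = 3.83×10^5, f = 0.01392, h_f = 2.57 m ≈ 2.58 m ✓

Q ≈ 221 L/s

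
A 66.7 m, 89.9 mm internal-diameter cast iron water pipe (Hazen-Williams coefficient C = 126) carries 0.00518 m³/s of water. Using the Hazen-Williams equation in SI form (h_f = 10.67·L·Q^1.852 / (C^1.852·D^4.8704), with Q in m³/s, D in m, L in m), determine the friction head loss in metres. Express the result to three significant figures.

h_f ≈ 0.668 m

h_f = 10.67·66.7·0.00518^1.852 / (126^1.852·0.0899^4.8704) = 0.6683 m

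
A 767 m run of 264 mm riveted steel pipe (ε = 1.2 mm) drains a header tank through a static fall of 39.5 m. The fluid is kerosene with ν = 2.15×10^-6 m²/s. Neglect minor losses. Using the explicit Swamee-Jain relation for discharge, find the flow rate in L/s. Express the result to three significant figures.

Swamee-Jain (Type II): Q = -0.965·√(gD⁵h_f/L)·ln[ε/(3.7D) + √(3.17ν²L/(gD³h_f))]
√(gD⁵h_f/L) = √(9.81·0.264⁵·39.5/767) = 0.02545
ε/(3.7D) = 0.00123; √(3.17ν²L/(gD³h_f)) = 3.97×10^-5
Q = -0.965·0.02545·ln(0.001268) = 0.1638 m³/s
Check: V = 2.99 m/s, Re = 3.68×10^5, f = 0.02991, h_f = 39.7 m ≈ 39.5 m ✓

Q ≈ 164 L/s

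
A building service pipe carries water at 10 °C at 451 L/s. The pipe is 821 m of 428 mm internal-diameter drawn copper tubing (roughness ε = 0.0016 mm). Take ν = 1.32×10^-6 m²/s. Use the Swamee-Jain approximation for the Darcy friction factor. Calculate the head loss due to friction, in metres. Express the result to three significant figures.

h_f ≈ 11.2 m

V = 4Q/(πD²) = 4·0.451/(π·0.428²) = 3.135 m/s
Re = VD/ν = 3.135·0.428/1.32×10^-6 = 1.02×10^6 → turbulent
ε/D = 0.0016/428 = 3.74×10^-6
Swamee-Jain: f = 0.01167
h_f = f(L/D)V²/(2g) = 0.01167·(821/0.428)·3.135²/(2·9.81) = 11.21 m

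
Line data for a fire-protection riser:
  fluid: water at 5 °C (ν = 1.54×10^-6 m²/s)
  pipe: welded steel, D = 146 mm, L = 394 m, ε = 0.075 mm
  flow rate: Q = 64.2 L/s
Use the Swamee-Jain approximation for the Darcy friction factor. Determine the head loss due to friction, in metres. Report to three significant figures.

V = 4Q/(πD²) = 4·0.0642/(π·0.146²) = 3.835 m/s
Re = VD/ν = 3.835·0.146/1.54×10^-6 = 3.64×10^5 → turbulent
ε/D = 0.075/146 = 5.14×10^-4
Swamee-Jain: f = 0.01818
h_f = f(L/D)V²/(2g) = 0.01818·(394/0.146)·3.835²/(2·9.81) = 36.77 m

h_f ≈ 36.8 m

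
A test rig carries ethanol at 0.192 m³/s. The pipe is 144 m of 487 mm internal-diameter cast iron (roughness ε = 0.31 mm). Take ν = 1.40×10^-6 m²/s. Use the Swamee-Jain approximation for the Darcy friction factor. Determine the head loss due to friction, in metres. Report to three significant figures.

h_f ≈ 0.302 m

V = 4Q/(πD²) = 4·0.192/(π·0.487²) = 1.031 m/s
Re = VD/ν = 1.031·0.487/1.40×10^-6 = 3.59×10^5 → turbulent
ε/D = 0.31/487 = 6.37×10^-4
Swamee-Jain: f = 0.01888
h_f = f(L/D)V²/(2g) = 0.01888·(144/0.487)·1.031²/(2·9.81) = 0.3023 m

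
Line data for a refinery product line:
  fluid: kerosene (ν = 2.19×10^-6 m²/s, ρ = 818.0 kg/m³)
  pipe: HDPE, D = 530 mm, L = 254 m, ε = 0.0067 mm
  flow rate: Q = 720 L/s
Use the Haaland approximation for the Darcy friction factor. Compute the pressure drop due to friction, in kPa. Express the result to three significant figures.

Δp ≈ 25.6 kPa

V = 4Q/(πD²) = 4·0.720/(π·0.530²) = 3.264 m/s
Re = VD/ν = 3.264·0.530/2.19×10^-6 = 7.90×10^5 → turbulent
ε/D = 0.0067/530 = 1.26×10^-5
Haaland: f = 0.01226
h_f = f(L/D)V²/(2g) = 0.01226·(254/0.530)·3.264²/(2·9.81) = 3.189 m
Δp = ρg·h_f = 818.0·9.81·3.189 = 25.59 kPa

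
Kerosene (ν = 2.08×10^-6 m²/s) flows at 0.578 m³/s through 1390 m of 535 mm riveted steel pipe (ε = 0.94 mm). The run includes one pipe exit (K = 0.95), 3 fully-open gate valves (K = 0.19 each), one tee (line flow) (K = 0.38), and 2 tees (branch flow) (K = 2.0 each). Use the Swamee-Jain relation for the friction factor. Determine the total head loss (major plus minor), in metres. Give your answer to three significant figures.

V = 4Q/(πD²) = 2.571 m/s; V²/2g = 0.3369 m
Re = 6.61×10^5, ε/D = 0.00176 → f = 0.02304 (Swamee-Jain)
Major: h_f = f(L/D)·V²/2g = 0.02304·2598·0.3369 = 20.17 m
Minor: ΣK = 5.90; h_m = ΣK·V²/2g = 1.988 m
Total H_L = 20.17 + 1.988 = 22.16 m

H_L ≈ 22.2 m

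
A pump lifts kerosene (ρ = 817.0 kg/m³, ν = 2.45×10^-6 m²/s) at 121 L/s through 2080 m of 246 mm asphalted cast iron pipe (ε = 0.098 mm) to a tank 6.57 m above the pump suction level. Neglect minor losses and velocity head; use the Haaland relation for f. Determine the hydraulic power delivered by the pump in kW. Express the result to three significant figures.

P_hyd ≈ 54.3 kW

V = 4Q/(πD²) = 2.546 m/s; Re = 2.56×10^5; ε/D = 3.98×10^-4; f = 0.01768
h_f = f(L/D)V²/2g = 49.39 m
Total head H = z + h_f = 6.57 + 49.39 = 55.96 m
P_hyd = ρgQH = 817.0·9.81·0.121·55.96 = 54.27 kW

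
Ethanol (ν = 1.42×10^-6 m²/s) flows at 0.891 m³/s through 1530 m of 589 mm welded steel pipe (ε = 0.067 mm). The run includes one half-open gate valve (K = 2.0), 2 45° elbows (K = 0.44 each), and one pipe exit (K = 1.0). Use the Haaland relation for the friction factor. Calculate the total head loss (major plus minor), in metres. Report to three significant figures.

V = 4Q/(πD²) = 3.270 m/s; V²/2g = 0.5450 m
Re = 1.36×10^6, ε/D = 1.14×10^-4 → f = 0.01325 (Haaland)
Major: h_f = f(L/D)·V²/2g = 0.01325·2598·0.5450 = 18.75 m
Minor: ΣK = 3.88; h_m = ΣK·V²/2g = 2.115 m
Total H_L = 18.75 + 2.115 = 20.87 m

H_L ≈ 20.9 m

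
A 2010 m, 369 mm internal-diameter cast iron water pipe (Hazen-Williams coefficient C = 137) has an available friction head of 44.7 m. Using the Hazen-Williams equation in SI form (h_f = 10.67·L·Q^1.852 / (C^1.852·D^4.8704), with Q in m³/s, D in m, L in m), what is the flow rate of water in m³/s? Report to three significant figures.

Q ≈ 0.355 m³/s

Rearranging: Q = [h_f·C^1.852·D^4.8704 / (10.67·L)]^(1/1.852)
Q = [44.7·137^1.852·0.369^4.8704 / (10.67·2010)]^0.540 = 0.3552 m³/s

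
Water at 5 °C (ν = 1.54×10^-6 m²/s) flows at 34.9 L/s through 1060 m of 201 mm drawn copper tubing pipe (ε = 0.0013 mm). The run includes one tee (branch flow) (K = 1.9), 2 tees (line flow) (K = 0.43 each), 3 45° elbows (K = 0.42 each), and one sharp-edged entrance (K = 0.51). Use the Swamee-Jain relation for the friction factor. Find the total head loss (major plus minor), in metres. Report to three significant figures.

H_L ≈ 5.69 m

V = 4Q/(πD²) = 1.100 m/s; V²/2g = 0.06166 m
Re = 1.44×10^5, ε/D = 6.47×10^-6 → f = 0.01664 (Swamee-Jain)
Major: h_f = f(L/D)·V²/2g = 0.01664·5274·0.06166 = 5.409 m
Minor: ΣK = 4.53; h_m = ΣK·V²/2g = 0.2793 m
Total H_L = 5.409 + 0.2793 = 5.688 m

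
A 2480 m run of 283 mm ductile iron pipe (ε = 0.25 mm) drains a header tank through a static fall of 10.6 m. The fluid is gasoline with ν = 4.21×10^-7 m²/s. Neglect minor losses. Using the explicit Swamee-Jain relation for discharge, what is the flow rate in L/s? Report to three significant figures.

Swamee-Jain (Type II): Q = -0.965·√(gD⁵h_f/L)·ln[ε/(3.7D) + √(3.17ν²L/(gD³h_f))]
√(gD⁵h_f/L) = √(9.81·0.283⁵·10.6/2480) = 0.008724
ε/(3.7D) = 2.39×10^-4; √(3.17ν²L/(gD³h_f)) = 2.43×10^-5
Q = -0.965·0.008724·ln(2.631×10^-4) = 0.06940 m³/s
Check: V = 1.10 m/s, Re = 7.42×10^5, f = 0.01961, h_f = 10.7 m ≈ 10.6 m ✓

Q ≈ 69.4 L/s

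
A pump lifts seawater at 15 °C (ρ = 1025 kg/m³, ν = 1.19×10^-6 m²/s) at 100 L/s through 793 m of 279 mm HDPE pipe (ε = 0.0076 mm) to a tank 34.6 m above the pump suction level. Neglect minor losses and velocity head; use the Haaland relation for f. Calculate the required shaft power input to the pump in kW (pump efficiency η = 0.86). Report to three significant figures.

P_shaft ≈ 46.8 kW

V = 4Q/(πD²) = 1.636 m/s; Re = 3.83×10^5; ε/D = 2.72×10^-5; f = 0.01398
h_f = f(L/D)V²/2g = 5.418 m
Total head H = z + h_f = 34.6 + 5.418 = 40.02 m
P_hyd = ρgQH = 1025·9.81·0.100·40.02 = 40.24 kW
P_shaft = P_hyd/η = 40.24/0.86 = 46.79 kW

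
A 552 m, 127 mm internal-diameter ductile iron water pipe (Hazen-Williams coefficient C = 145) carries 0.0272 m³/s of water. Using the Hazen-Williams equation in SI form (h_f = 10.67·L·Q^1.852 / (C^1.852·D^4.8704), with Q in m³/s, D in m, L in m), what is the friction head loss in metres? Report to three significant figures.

h_f = 10.67·552·0.0272^1.852 / (145^1.852·0.127^4.8704) = 17.10 m

h_f ≈ 17.1 m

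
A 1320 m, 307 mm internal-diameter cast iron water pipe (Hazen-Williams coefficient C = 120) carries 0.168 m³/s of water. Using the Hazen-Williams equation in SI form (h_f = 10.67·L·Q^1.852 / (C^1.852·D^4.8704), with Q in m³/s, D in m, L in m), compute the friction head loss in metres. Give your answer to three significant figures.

h_f ≈ 23.0 m

h_f = 10.67·1320·0.168^1.852 / (120^1.852·0.307^4.8704) = 22.97 m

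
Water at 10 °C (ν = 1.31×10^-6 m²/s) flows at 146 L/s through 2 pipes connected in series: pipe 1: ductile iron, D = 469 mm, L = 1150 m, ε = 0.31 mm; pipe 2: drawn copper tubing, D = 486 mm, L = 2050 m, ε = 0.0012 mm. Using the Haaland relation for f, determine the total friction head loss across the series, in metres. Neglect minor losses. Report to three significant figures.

Pipe 1: V = 0.8451 m/s, Re = 3.03×10^5, ε/D = 6.61×10^-4, f = 0.01894, h_1 = f(L/D)V²/2g = 1.691 m
Pipe 2: V = 0.7870 m/s, Re = 2.92×10^5, ε/D = 2.47×10^-6, f = 0.01444, h_2 = f(L/D)V²/2g = 1.922 m
Series → Q common, losses add: H = Σh = 3.613 m

H ≈ 3.61 m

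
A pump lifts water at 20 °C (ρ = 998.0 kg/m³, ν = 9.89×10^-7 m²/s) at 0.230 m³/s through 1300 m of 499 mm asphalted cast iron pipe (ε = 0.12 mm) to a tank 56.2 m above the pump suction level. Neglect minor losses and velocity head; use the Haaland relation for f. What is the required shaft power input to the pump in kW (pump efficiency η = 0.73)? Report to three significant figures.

V = 4Q/(πD²) = 1.176 m/s; Re = 5.93×10^5; ε/D = 2.40×10^-4; f = 0.01547
h_f = f(L/D)V²/2g = 2.841 m
Total head H = z + h_f = 56.2 + 2.841 = 59.04 m
P_hyd = ρgQH = 998.0·9.81·0.230·59.04 = 132.9 kW
P_shaft = P_hyd/η = 132.9/0.73 = 182.1 kW

P_shaft ≈ 182 kW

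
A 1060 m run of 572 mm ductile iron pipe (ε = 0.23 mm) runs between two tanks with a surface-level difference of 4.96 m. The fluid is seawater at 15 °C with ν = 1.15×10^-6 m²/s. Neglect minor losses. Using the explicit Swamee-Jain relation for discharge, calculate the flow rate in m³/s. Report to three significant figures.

Q ≈ 0.457 m³/s

Swamee-Jain (Type II): Q = -0.965·√(gD⁵h_f/L)·ln[ε/(3.7D) + √(3.17ν²L/(gD³h_f))]
√(gD⁵h_f/L) = √(9.81·0.572⁵·4.96/1060) = 0.05302
ε/(3.7D) = 1.09×10^-4; √(3.17ν²L/(gD³h_f)) = 2.21×10^-5
Q = -0.965·0.05302·ln(1.308×10^-4) = 0.4575 m³/s
Check: V = 1.78 m/s, Re = 8.86×10^5, f = 0.01667, h_f = 4.99 m ≈ 4.96 m ✓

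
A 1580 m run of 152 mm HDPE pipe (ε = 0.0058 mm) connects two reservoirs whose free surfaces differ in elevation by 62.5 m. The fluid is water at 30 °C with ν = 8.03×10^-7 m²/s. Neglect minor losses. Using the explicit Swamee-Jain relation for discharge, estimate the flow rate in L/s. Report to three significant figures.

Swamee-Jain (Type II): Q = -0.965·√(gD⁵h_f/L)·ln[ε/(3.7D) + √(3.17ν²L/(gD³h_f))]
√(gD⁵h_f/L) = √(9.81·0.152⁵·62.5/1580) = 0.005611
ε/(3.7D) = 1.03×10^-5; √(3.17ν²L/(gD³h_f)) = 3.87×10^-5
Q = -0.965·0.005611·ln(4.904×10^-5) = 0.05373 m³/s
Check: V = 2.96 m/s, Re = 5.60×10^5, f = 0.01345, h_f = 62.5 m ≈ 62.5 m ✓

Q ≈ 53.7 L/s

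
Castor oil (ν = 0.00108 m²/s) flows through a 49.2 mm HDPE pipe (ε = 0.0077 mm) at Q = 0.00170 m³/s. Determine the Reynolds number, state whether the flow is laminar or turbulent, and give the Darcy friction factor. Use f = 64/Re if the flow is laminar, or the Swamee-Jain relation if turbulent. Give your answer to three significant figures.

V = 4Q/(πD²) = 0.8942 m/s
Re = VD/ν = 0.8942·0.0492/0.00108 = 40.7
Re < 2300 → laminar → f = 64/Re = 1.571

Re ≈ 40.7; laminar; f = 64/Re ≈ 1.57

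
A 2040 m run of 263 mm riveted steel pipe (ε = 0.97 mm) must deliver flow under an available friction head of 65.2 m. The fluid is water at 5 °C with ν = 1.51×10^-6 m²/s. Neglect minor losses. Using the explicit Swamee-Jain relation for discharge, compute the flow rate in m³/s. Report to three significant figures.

Swamee-Jain (Type II): Q = -0.965·√(gD⁵h_f/L)·ln[ε/(3.7D) + √(3.17ν²L/(gD³h_f))]
√(gD⁵h_f/L) = √(9.81·0.263⁵·65.2/2040) = 0.01986
ε/(3.7D) = 9.97×10^-4; √(3.17ν²L/(gD³h_f)) = 3.56×10^-5
Q = -0.965·0.01986·ln(0.001032) = 0.1318 m³/s
Check: V = 2.43 m/s, Re = 4.23×10^5, f = 0.02815, h_f = 65.5 m ≈ 65.2 m ✓

Q ≈ 0.132 m³/s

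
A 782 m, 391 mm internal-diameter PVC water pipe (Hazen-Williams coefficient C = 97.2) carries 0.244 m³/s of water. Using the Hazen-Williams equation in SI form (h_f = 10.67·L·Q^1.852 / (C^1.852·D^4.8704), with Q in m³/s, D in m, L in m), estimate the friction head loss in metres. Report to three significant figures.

h_f ≈ 12.4 m

h_f = 10.67·782·0.244^1.852 / (97.2^1.852·0.391^4.8704) = 12.36 m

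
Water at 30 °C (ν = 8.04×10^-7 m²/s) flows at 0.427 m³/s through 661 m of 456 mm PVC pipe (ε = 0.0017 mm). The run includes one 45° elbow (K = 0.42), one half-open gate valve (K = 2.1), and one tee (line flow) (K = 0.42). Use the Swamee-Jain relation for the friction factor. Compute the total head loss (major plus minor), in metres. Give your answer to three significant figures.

H_L ≈ 6.58 m

V = 4Q/(πD²) = 2.615 m/s; V²/2g = 0.3484 m
Re = 1.48×10^6, ε/D = 3.73×10^-6 → f = 0.01099 (Swamee-Jain)
Major: h_f = f(L/D)·V²/2g = 0.01099·1450·0.3484 = 5.553 m
Minor: ΣK = 2.94; h_m = ΣK·V²/2g = 1.024 m
Total H_L = 5.553 + 1.024 = 6.577 m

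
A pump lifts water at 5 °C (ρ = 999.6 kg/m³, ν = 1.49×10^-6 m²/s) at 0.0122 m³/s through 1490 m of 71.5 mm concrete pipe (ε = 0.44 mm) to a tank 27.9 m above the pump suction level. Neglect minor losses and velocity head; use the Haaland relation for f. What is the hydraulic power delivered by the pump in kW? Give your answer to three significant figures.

V = 4Q/(πD²) = 3.038 m/s; Re = 1.46×10^5; ε/D = 0.00615; f = 0.03295
h_f = f(L/D)V²/2g = 323.1 m
Total head H = z + h_f = 27.9 + 323.1 = 351.0 m
P_hyd = ρgQH = 999.6·9.81·0.0122·351.0 = 42.00 kW

P_hyd ≈ 42.0 kW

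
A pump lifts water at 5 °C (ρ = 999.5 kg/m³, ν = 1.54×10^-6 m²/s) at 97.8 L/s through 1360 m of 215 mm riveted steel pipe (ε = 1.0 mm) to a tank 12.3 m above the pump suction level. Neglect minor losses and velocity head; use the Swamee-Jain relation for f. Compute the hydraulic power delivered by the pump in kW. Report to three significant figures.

P_hyd ≈ 79.3 kW

V = 4Q/(πD²) = 2.694 m/s; Re = 3.76×10^5; ε/D = 0.00465; f = 0.03010
h_f = f(L/D)V²/2g = 70.42 m
Total head H = z + h_f = 12.3 + 70.42 = 82.72 m
P_hyd = ρgQH = 999.5·9.81·0.0978·82.72 = 79.32 kW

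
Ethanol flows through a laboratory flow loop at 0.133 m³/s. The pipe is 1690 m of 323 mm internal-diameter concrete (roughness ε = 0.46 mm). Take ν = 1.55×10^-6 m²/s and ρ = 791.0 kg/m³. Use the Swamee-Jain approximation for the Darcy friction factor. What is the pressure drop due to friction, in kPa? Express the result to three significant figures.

Δp ≈ 121 kPa

V = 4Q/(πD²) = 4·0.133/(π·0.323²) = 1.623 m/s
Re = VD/ν = 1.623·0.323/1.55×10^-6 = 3.38×10^5 → turbulent
ε/D = 0.46/323 = 0.00142
Swamee-Jain: f = 0.02226
h_f = f(L/D)V²/(2g) = 0.02226·(1690/0.323)·1.623²/(2·9.81) = 15.64 m
Δp = ρg·h_f = 791.0·9.81·15.64 = 121.4 kPa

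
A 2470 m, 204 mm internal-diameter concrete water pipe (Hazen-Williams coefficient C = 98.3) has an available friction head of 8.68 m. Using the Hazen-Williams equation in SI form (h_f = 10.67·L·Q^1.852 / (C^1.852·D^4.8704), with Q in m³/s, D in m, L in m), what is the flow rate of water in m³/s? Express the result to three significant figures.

Q ≈ 0.0198 m³/s

Rearranging: Q = [h_f·C^1.852·D^4.8704 / (10.67·L)]^(1/1.852)
Q = [8.68·98.3^1.852·0.204^4.8704 / (10.67·2470)]^0.540 = 0.01980 m³/s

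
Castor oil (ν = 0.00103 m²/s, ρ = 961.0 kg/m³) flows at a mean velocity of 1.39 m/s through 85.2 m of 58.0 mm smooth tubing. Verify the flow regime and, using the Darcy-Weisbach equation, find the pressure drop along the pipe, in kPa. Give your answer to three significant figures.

Re = VD/ν = 1.39·0.05800/0.00103 = 78.3 → laminar (Re < 2300)
f = 64/Re = 0.8177
h_f = f(L/D)V²/(2g) = 0.8177·(85.2/0.05800)·1.39²/(2·9.81) = 118.3 m
Δp = ρg·h_f = 961.0·9.81·118.3 = 1115 kPa

Δp ≈ 1120 kPa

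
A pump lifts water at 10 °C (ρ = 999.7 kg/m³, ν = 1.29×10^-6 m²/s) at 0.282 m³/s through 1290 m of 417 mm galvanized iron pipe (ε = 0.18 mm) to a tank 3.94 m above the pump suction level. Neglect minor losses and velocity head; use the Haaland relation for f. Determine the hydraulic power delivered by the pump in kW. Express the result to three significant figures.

P_hyd ≈ 42.3 kW

V = 4Q/(πD²) = 2.065 m/s; Re = 6.67×10^5; ε/D = 4.32×10^-4; f = 0.01691
h_f = f(L/D)V²/2g = 11.37 m
Total head H = z + h_f = 3.94 + 11.37 = 15.31 m
P_hyd = ρgQH = 999.7·9.81·0.282·15.31 = 42.33 kW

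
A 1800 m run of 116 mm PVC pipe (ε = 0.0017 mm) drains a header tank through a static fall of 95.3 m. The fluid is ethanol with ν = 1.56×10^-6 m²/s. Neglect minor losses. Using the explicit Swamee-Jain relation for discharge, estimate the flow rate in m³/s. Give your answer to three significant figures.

Q ≈ 0.0293 m³/s

Swamee-Jain (Type II): Q = -0.965·√(gD⁵h_f/L)·ln[ε/(3.7D) + √(3.17ν²L/(gD³h_f))]
√(gD⁵h_f/L) = √(9.81·0.116⁵·95.3/1800) = 0.003303
ε/(3.7D) = 3.96×10^-6; √(3.17ν²L/(gD³h_f)) = 9.75×10^-5
Q = -0.965·0.003303·ln(1.015×10^-4) = 0.02931 m³/s
Check: V = 2.77 m/s, Re = 2.06×10^5, f = 0.01558, h_f = 94.7 m ≈ 95.3 m ✓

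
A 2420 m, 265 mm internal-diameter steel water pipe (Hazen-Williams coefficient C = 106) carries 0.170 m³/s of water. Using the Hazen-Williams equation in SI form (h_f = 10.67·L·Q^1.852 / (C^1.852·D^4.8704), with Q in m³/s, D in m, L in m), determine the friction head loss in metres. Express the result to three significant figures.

h_f ≈ 111 m

h_f = 10.67·2420·0.170^1.852 / (106^1.852·0.265^4.8704) = 110.9 m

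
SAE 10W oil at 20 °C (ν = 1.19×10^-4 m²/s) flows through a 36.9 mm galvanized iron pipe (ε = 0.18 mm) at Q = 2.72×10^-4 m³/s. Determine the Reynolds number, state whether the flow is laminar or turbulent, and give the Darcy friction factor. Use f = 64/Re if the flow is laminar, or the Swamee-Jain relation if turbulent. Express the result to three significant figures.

Re ≈ 78.9; laminar; f = 64/Re ≈ 0.811

V = 4Q/(πD²) = 0.2543 m/s
Re = VD/ν = 0.2543·0.0369/1.19×10^-4 = 78.9
Re < 2300 → laminar → f = 64/Re = 0.8115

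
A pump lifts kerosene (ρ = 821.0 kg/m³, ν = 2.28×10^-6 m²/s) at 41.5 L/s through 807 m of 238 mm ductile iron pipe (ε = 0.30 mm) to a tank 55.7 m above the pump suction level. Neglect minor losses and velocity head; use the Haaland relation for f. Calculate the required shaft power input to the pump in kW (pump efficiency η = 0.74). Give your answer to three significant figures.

V = 4Q/(πD²) = 0.9328 m/s; Re = 9.74×10^4; ε/D = 0.00126; f = 0.02288
h_f = f(L/D)V²/2g = 3.441 m
Total head H = z + h_f = 55.7 + 3.441 = 59.14 m
P_hyd = ρgQH = 821.0·9.81·0.0415·59.14 = 19.77 kW
P_shaft = P_hyd/η = 19.77/0.74 = 26.71 kW

P_shaft ≈ 26.7 kW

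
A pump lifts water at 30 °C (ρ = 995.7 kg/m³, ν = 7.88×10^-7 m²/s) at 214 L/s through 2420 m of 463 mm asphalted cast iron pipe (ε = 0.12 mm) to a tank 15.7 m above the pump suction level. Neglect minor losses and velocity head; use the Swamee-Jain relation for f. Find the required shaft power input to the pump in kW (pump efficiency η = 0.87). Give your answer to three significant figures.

V = 4Q/(πD²) = 1.271 m/s; Re = 7.47×10^5; ε/D = 2.59×10^-4; f = 0.01562
h_f = f(L/D)V²/2g = 6.721 m
Total head H = z + h_f = 15.7 + 6.721 = 22.42 m
P_hyd = ρgQH = 995.7·9.81·0.214·22.42 = 46.87 kW
P_shaft = P_hyd/η = 46.87/0.87 = 53.87 kW

P_shaft ≈ 53.9 kW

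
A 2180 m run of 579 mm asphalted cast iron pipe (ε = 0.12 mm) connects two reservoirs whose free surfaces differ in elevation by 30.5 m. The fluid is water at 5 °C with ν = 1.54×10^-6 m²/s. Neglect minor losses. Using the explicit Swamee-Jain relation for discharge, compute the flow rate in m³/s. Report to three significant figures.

Q ≈ 0.869 m³/s

Swamee-Jain (Type II): Q = -0.965·√(gD⁵h_f/L)·ln[ε/(3.7D) + √(3.17ν²L/(gD³h_f))]
√(gD⁵h_f/L) = √(9.81·0.579⁵·30.5/2180) = 0.09450
ε/(3.7D) = 5.60×10^-5; √(3.17ν²L/(gD³h_f)) = 1.68×10^-5
Q = -0.965·0.09450·ln(7.281×10^-5) = 0.8689 m³/s
Check: V = 3.30 m/s, Re = 1.24×10^6, f = 0.01469, h_f = 30.7 m ≈ 30.5 m ✓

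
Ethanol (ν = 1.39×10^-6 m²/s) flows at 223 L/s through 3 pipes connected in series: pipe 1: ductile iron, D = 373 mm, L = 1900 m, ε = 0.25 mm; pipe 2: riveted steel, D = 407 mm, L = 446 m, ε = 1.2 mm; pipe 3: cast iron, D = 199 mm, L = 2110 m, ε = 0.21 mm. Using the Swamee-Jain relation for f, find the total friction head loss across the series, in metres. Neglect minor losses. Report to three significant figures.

H ≈ 588 m

Pipe 1: V = 2.041 m/s, Re = 5.48×10^5, ε/D = 6.70×10^-4, f = 0.01870, h_1 = f(L/D)V²/2g = 20.22 m
Pipe 2: V = 1.714 m/s, Re = 5.02×10^5, ε/D = 0.00295, f = 0.02642, h_2 = f(L/D)V²/2g = 4.336 m
Pipe 3: V = 7.170 m/s, Re = 1.03×10^6, ε/D = 0.00106, f = 0.02027, h_3 = f(L/D)V²/2g = 563.1 m
Series → Q common, losses add: H = Σh = 587.6 m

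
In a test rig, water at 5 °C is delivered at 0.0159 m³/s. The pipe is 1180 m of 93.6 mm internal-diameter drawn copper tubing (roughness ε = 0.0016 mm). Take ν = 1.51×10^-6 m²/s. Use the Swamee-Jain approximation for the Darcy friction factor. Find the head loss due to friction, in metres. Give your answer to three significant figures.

h_f ≈ 57.4 m

V = 4Q/(πD²) = 4·0.0159/(π·0.0936²) = 2.311 m/s
Re = VD/ν = 2.311·0.0936/1.51×10^-6 = 1.43×10^5 → turbulent
ε/D = 0.0016/93.6 = 1.71×10^-5
Swamee-Jain: f = 0.01672
h_f = f(L/D)V²/(2g) = 0.01672·(1180/0.0936)·2.311²/(2·9.81) = 57.37 m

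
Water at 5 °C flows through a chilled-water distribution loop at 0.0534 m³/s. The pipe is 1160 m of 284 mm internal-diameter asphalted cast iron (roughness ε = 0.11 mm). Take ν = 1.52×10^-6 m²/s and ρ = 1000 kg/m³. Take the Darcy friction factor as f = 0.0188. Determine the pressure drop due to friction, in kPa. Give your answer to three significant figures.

V = 4Q/(πD²) = 4·0.0534/(π·0.284²) = 0.8430 m/s
h_f = f(L/D)V²/(2g) = 0.01880·(1160/0.284)·0.8430²/(2·9.81) = 2.781 m
Δp = ρg·h_f = 1000·9.81·2.781 = 27.28 kPa

Δp ≈ 27.3 kPa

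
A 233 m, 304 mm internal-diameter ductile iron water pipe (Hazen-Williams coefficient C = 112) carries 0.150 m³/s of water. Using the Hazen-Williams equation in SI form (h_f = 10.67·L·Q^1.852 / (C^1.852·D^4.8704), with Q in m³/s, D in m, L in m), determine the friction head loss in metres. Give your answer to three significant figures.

h_f ≈ 3.92 m

h_f = 10.67·233·0.150^1.852 / (112^1.852·0.304^4.8704) = 3.918 m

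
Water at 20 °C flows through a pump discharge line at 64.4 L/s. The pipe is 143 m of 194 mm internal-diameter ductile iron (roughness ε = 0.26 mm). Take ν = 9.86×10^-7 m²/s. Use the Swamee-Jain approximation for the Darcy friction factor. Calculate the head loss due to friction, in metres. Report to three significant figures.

h_f ≈ 3.89 m

V = 4Q/(πD²) = 4·0.0644/(π·0.194²) = 2.179 m/s
Re = VD/ν = 2.179·0.194/9.86×10^-7 = 4.29×10^5 → turbulent
ε/D = 0.26/194 = 0.00134
Swamee-Jain: f = 0.02181
h_f = f(L/D)V²/(2g) = 0.02181·(143/0.194)·2.179²/(2·9.81) = 3.889 m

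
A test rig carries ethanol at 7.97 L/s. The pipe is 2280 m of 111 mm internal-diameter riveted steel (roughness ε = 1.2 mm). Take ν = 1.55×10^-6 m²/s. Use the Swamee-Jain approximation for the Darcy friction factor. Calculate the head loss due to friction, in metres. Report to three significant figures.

V = 4Q/(πD²) = 4·0.00797/(π·0.111²) = 0.8236 m/s
Re = VD/ν = 0.8236·0.111/1.55×10^-6 = 5.90×10^4 → turbulent
ε/D = 1.2/111 = 0.0108
Swamee-Jain: f = 0.04023
h_f = f(L/D)V²/(2g) = 0.04023·(2280/0.111)·0.8236²/(2·9.81) = 28.57 m

h_f ≈ 28.6 m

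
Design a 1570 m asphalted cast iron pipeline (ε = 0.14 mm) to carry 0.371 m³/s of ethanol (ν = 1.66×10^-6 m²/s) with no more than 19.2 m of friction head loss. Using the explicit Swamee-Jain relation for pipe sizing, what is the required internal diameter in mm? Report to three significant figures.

D ≈ 439 mm

Swamee-Jain (Type III): D = 0.66·[ε^1.25·(LQ²/(gh_f))^4.75 + ν·Q^9.4·(L/(gh_f))^5.2]^0.04
LQ²/(gh_f) = 1.147; L/(gh_f) = 8.335
Term 1 = ε^1.25·(…)^4.75 = 2.93×10^-5; Term 2 = ν·Q^9.4·(…)^5.2 = 9.14×10^-6
D = 0.66·(2.93×10^-5 + 9.14×10^-6)^0.04 = 0.4395 m = 439 mm
Check: V = 2.45 m/s, Re = 6.48×10^5, f = 0.01626, h_f = 17.7 m ≈ 19.2 m ✓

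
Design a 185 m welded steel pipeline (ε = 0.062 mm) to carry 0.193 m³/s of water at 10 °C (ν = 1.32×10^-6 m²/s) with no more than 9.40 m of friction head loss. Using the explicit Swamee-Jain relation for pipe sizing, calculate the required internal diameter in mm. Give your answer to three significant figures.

D ≈ 252 mm

Swamee-Jain (Type III): D = 0.66·[ε^1.25·(LQ²/(gh_f))^4.75 + ν·Q^9.4·(L/(gh_f))^5.2]^0.04
LQ²/(gh_f) = 0.07473; L/(gh_f) = 2.006
Term 1 = ε^1.25·(…)^4.75 = 2.45×10^-11; Term 2 = ν·Q^9.4·(…)^5.2 = 9.49×10^-12
D = 0.66·(2.45×10^-11 + 9.49×10^-12)^0.04 = 0.2517 m = 252 mm
Check: V = 3.88 m/s, Re = 7.40×10^5, f = 0.01551, h_f = 8.75 m ≈ 9.40 m ✓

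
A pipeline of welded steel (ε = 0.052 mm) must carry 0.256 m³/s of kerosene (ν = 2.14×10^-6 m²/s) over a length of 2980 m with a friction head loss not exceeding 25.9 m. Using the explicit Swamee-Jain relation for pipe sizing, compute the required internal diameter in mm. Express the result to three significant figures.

Swamee-Jain (Type III): D = 0.66·[ε^1.25·(LQ²/(gh_f))^4.75 + ν·Q^9.4·(L/(gh_f))^5.2]^0.04
LQ²/(gh_f) = 0.7686; L/(gh_f) = 11.73
Term 1 = ε^1.25·(…)^4.75 = 1.27×10^-6; Term 2 = ν·Q^9.4·(…)^5.2 = 2.13×10^-6
D = 0.66·(1.27×10^-6 + 2.13×10^-6)^0.04 = 0.3988 m = 399 mm
Check: V = 2.05 m/s, Re = 3.82×10^5, f = 0.01526, h_f = 24.4 m ≈ 25.9 m ✓

D ≈ 399 mm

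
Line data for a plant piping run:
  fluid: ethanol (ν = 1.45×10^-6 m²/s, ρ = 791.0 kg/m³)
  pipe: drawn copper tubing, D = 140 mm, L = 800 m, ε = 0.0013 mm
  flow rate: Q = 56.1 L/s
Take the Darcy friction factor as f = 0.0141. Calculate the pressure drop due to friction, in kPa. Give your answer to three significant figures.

V = 4Q/(πD²) = 4·0.0561/(π·0.140²) = 3.644 m/s
h_f = f(L/D)V²/(2g) = 0.01410·(800/0.140)·3.644²/(2·9.81) = 54.54 m
Δp = ρg·h_f = 791.0·9.81·54.54 = 423.2 kPa

Δp ≈ 423 kPa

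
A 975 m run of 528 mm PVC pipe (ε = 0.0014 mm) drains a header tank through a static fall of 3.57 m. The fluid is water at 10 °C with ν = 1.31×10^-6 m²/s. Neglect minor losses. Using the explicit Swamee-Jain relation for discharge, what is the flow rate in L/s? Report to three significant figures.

Swamee-Jain (Type II): Q = -0.965·√(gD⁵h_f/L)·ln[ε/(3.7D) + √(3.17ν²L/(gD³h_f))]
√(gD⁵h_f/L) = √(9.81·0.528⁵·3.57/975) = 0.03839
ε/(3.7D) = 7.17×10^-7; √(3.17ν²L/(gD³h_f)) = 3.21×10^-5
Q = -0.965·0.03839·ln(3.279×10^-5) = 0.3825 m³/s
Check: V = 1.75 m/s, Re = 7.04×10^5, f = 0.01238, h_f = 3.56 m ≈ 3.57 m ✓

Q ≈ 383 L/s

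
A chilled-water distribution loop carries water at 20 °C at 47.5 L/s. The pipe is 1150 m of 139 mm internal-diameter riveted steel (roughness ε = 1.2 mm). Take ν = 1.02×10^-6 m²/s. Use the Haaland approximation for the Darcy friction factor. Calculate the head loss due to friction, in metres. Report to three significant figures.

V = 4Q/(πD²) = 4·0.0475/(π·0.139²) = 3.130 m/s
Re = VD/ν = 3.130·0.139/1.02×10^-6 = 4.27×10^5 → turbulent
ε/D = 1.2/139 = 0.00863
Haaland: f = 0.03630
h_f = f(L/D)V²/(2g) = 0.03630·(1150/0.139)·3.130²/(2·9.81) = 150.0 m

h_f ≈ 150 m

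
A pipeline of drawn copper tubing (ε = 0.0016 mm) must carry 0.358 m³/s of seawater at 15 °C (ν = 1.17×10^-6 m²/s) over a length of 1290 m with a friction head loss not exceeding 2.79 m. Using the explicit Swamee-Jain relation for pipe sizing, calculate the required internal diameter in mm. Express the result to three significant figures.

D ≈ 579 mm

Swamee-Jain (Type III): D = 0.66·[ε^1.25·(LQ²/(gh_f))^4.75 + ν·Q^9.4·(L/(gh_f))^5.2]^0.04
LQ²/(gh_f) = 6.041; L/(gh_f) = 47.13
Term 1 = ε^1.25·(…)^4.75 = 2.92×10^-4; Term 2 = ν·Q^9.4·(…)^5.2 = 0.0377
D = 0.66·(2.92×10^-4 + 0.0377)^0.04 = 0.5790 m = 579 mm
Check: V = 1.36 m/s, Re = 6.73×10^5, f = 0.01248, h_f = 2.62 m ≈ 2.79 m ✓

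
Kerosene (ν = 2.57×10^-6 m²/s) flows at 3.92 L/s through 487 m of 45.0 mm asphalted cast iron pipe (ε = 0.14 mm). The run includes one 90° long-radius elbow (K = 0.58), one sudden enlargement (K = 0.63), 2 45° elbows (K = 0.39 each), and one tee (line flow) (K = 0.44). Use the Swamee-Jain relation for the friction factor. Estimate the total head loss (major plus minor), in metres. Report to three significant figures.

H_L ≈ 99.6 m

V = 4Q/(πD²) = 2.465 m/s; V²/2g = 0.3096 m
Re = 4.32×10^4, ε/D = 0.00311 → f = 0.02950 (Swamee-Jain)
Major: h_f = f(L/D)·V²/2g = 0.02950·10822·0.3096 = 98.86 m
Minor: ΣK = 2.43; h_m = ΣK·V²/2g = 0.7524 m
Total H_L = 98.86 + 0.7524 = 99.61 m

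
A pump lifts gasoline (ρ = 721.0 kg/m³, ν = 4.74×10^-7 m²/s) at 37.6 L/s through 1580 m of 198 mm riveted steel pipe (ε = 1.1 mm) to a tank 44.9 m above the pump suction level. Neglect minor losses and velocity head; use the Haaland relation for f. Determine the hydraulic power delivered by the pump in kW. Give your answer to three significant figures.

P_hyd ≈ 17.0 kW

V = 4Q/(πD²) = 1.221 m/s; Re = 5.10×10^5; ε/D = 0.00556; f = 0.03158
h_f = f(L/D)V²/2g = 19.15 m
Total head H = z + h_f = 44.9 + 19.15 = 64.05 m
P_hyd = ρgQH = 721.0·9.81·0.0376·64.05 = 17.03 kW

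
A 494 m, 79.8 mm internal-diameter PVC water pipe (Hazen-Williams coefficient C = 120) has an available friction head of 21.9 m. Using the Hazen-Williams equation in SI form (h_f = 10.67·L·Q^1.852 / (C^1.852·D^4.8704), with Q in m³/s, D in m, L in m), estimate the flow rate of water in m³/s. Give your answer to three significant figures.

Q ≈ 0.00805 m³/s

Rearranging: Q = [h_f·C^1.852·D^4.8704 / (10.67·L)]^(1/1.852)
Q = [21.9·120^1.852·0.0798^4.8704 / (10.67·494)]^0.540 = 0.008050 m³/s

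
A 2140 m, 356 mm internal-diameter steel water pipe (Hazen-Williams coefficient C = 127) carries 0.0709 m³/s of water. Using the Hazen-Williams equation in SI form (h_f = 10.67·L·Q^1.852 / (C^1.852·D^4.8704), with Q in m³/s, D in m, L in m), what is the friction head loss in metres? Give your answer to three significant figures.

h_f = 10.67·2140·0.0709^1.852 / (127^1.852·0.356^4.8704) = 3.299 m

h_f ≈ 3.30 m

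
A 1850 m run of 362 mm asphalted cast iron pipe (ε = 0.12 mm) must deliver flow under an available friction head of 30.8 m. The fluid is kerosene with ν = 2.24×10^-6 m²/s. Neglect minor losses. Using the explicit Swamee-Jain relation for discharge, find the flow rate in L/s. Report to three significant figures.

Q ≈ 274 L/s

Swamee-Jain (Type II): Q = -0.965·√(gD⁵h_f/L)·ln[ε/(3.7D) + √(3.17ν²L/(gD³h_f))]
√(gD⁵h_f/L) = √(9.81·0.362⁵·30.8/1850) = 0.03186
ε/(3.7D) = 8.96×10^-5; √(3.17ν²L/(gD³h_f)) = 4.53×10^-5
Q = -0.965·0.03186·ln(1.349×10^-4) = 0.2740 m³/s
Check: V = 2.66 m/s, Re = 4.30×10^5, f = 0.01679, h_f = 31.0 m ≈ 30.8 m ✓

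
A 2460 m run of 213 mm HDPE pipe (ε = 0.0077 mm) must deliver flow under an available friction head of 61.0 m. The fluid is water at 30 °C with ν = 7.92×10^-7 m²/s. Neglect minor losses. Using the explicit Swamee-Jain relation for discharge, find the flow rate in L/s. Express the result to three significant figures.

Swamee-Jain (Type II): Q = -0.965·√(gD⁵h_f/L)·ln[ε/(3.7D) + √(3.17ν²L/(gD³h_f))]
√(gD⁵h_f/L) = √(9.81·0.213⁵·61.0/2460) = 0.01033
ε/(3.7D) = 9.77×10^-6; √(3.17ν²L/(gD³h_f)) = 2.91×10^-5
Q = -0.965·0.01033·ln(3.885×10^-5) = 0.1012 m³/s
Check: V = 2.84 m/s, Re = 7.64×10^5, f = 0.01285, h_f = 61.0 m ≈ 61.0 m ✓

Q ≈ 101 L/s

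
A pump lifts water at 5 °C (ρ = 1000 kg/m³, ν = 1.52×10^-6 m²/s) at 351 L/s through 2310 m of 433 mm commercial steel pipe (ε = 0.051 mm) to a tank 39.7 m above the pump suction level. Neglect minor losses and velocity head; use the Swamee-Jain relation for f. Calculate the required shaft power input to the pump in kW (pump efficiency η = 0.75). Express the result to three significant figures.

V = 4Q/(πD²) = 2.384 m/s; Re = 6.79×10^5; ε/D = 1.18×10^-4; f = 0.01422
h_f = f(L/D)V²/2g = 21.97 m
Total head H = z + h_f = 39.7 + 21.97 = 61.67 m
P_hyd = ρgQH = 1000·9.81·0.351·61.67 = 212.4 kW
P_shaft = P_hyd/η = 212.4/0.75 = 283.2 kW

P_shaft ≈ 283 kW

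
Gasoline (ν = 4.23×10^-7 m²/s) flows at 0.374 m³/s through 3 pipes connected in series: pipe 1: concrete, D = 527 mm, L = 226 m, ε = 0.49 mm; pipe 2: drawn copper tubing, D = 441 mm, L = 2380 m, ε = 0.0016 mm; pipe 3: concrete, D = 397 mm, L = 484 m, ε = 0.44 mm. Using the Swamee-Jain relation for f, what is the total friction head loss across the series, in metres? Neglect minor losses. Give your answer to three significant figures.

H ≈ 29.5 m

Pipe 1: V = 1.715 m/s, Re = 2.14×10^6, ε/D = 9.30×10^-4, f = 0.01950, h_1 = f(L/D)V²/2g = 1.253 m
Pipe 2: V = 2.449 m/s, Re = 2.55×10^6, ε/D = 3.63×10^-6, f = 0.01014, h_2 = f(L/D)V²/2g = 16.72 m
Pipe 3: V = 3.021 m/s, Re = 2.84×10^6, ε/D = 0.00111, f = 0.02028, h_3 = f(L/D)V²/2g = 11.51 m
Series → Q common, losses add: H = Σh = 29.48 m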